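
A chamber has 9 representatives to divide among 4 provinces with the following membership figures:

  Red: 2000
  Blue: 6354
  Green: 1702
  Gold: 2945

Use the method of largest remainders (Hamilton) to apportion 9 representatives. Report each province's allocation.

Red=1; Blue=5; Green=1; Gold=2

The standard divisor is 13001/9 ≈ 1444.556.
Standard quotas: Red 1.3845, Blue 4.3986, Green 1.1782, Gold 2.0387.
Lower quotas: Red 1, Blue 4, Green 1, Gold 2 (sum 8, leaving 1 seat).
Remainders in descending order: Blue 0.3986, Red 0.3845, Green 0.1782, Gold 0.0387.
The surplus seat goes to Blue.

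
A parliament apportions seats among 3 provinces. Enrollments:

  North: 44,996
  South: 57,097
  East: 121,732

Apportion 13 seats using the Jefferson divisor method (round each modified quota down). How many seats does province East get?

Standard divisor 223825/13 ≈ 17217.308; standard quotas: North 2.613, South 3.316, East 7.070.
Rounding down gives 2, 3, 7 = 12 seats, so the divisor must be adjusted.
With modified divisor 15100: modified quotas North 2.980, South 3.781, East 8.062.
Rounding down: North 2, South 3, East 8 (total 13).
East receives 8.

8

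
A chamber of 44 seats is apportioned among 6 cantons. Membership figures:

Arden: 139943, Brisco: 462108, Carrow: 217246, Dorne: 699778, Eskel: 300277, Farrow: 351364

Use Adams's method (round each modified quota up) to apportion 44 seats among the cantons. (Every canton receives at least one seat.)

Arden: 3, Brisco: 9, Carrow: 5, Dorne: 14, Eskel: 6, Farrow: 7

Standard divisor 2170716/44 ≈ 49334.455; standard quotas: Arden 2.837, Brisco 9.367, Carrow 4.404, Dorne 14.184, Eskel 6.087, Farrow 7.122.
Rounding up gives 3, 10, 5, 15, 7, 8 = 48 seats, so the divisor must be adjusted.
With modified divisor 52600: modified quotas Arden 2.661, Brisco 8.785, Carrow 4.130, Dorne 13.304, Eskel 5.709, Farrow 6.680.
Rounding up: Arden 3, Brisco 9, Carrow 5, Dorne 14, Eskel 6, Farrow 7 (total 44).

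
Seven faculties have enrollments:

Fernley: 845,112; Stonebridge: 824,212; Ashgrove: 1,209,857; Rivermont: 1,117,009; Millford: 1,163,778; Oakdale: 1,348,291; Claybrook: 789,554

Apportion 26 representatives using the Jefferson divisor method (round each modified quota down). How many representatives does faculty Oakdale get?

5

Standard divisor 7297813/26 ≈ 280685.115; standard quotas: Fernley 3.011, Stonebridge 2.936, Ashgrove 4.310, Rivermont 3.980, Millford 4.146, Oakdale 4.804, Claybrook 2.813.
Rounding down gives 3, 2, 4, 3, 4, 4, 2 = 22 seats, so the divisor must be adjusted.
With modified divisor 252600: modified quotas Fernley 3.346, Stonebridge 3.263, Ashgrove 4.790, Rivermont 4.422, Millford 4.607, Oakdale 5.338, Claybrook 3.126.
Rounding down: Fernley 3, Stonebridge 3, Ashgrove 4, Rivermont 4, Millford 4, Oakdale 5, Claybrook 3 (total 26).
Oakdale receives 5.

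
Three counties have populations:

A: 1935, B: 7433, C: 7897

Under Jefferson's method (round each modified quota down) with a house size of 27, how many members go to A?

3

Standard divisor 17265/27 ≈ 639.444; standard quotas: A 3.026, B 11.624, C 12.350.
Rounding down gives 3, 11, 12 = 26 seats, so the divisor must be adjusted.
With modified divisor 610: modified quotas A 3.172, B 12.185, C 12.946.
Rounding down: A 3, B 12, C 12 (total 27).
A receives 3.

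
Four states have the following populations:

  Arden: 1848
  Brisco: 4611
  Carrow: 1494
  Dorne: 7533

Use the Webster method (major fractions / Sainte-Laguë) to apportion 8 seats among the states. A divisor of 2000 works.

With modified divisor 2000: modified quotas Arden 0.924, Brisco 2.305, Carrow 0.747, Dorne 3.767.
Rounding to the nearest integer: Arden 1, Brisco 2, Carrow 1, Dorne 4 (total 8).

Arden 1, Brisco 2, Carrow 1, Dorne 4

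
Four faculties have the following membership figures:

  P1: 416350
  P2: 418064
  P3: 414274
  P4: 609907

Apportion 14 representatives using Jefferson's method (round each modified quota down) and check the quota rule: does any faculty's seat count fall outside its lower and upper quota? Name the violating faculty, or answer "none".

Standard quotas: P1 3.136, P2 3.149, P3 3.121, P4 4.594.
Jefferson allocation: P1 3, P2 3, P3 3, P4 5.
Every allocation lies between the lower and upper quota.

none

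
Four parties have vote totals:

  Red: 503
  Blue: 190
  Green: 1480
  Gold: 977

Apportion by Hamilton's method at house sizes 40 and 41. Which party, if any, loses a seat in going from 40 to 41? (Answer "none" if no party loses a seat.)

At 40 seats: Red 6, Blue 3, Green 19, Gold 12.
At 41 seats: Red 7, Blue 2, Green 19, Gold 13.
Blue drops from 3 to 2.

Blue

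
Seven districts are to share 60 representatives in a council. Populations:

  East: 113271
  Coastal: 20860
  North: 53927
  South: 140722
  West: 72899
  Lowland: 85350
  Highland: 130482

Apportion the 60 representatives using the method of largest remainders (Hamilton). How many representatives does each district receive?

Total 617511; standard divisor 617511/60 ≈ 10291.85.
Standard quotas: East 11.0059, Coastal 2.0268, North 5.2398, South 13.6731, West 7.0832, Lowland 8.2930, Highland 12.6782.
Lower quotas: East 11, Coastal 2, North 5, South 13, West 7, Lowland 8, Highland 12 (sum 58, leaving 2 seats).
Remainders in descending order: Highland 0.6782, South 0.6731, Lowland 0.2930, North 0.2398, West 0.0832, Coastal 0.0268, East 0.0059.
Largest remainders: Highland, South receive the extra seats.

East=11; Coastal=2; North=5; South=14; West=7; Lowland=8; Highland=13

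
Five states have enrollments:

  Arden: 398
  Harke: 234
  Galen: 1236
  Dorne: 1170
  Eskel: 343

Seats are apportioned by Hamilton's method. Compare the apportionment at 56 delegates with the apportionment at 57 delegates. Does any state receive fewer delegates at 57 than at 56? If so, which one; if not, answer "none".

At 56 seats: Arden 7, Harke 4, Galen 20, Dorne 19, Eskel 6.
At 57 seats: Arden 6, Harke 4, Galen 21, Dorne 20, Eskel 6.
Arden drops from 7 to 6.

Arden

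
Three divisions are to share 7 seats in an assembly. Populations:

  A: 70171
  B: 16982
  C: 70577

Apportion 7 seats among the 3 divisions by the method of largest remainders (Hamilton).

A=3, B=1, C=3

The standard divisor is 157730/7 ≈ 22532.857.
Standard quotas: A 3.1142, B 0.7537, C 3.1322.
Lower quotas: A 3, B 0, C 3 (sum 6, leaving 1 seat).
Remainders in descending order: B 0.7537, C 0.1322, A 0.1142.
Largest remainder: B receives the extra seat.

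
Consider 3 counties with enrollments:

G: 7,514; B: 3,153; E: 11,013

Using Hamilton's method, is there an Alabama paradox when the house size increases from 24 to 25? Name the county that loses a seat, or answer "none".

At 24 seats: G 8, B 4, E 12.
At 25 seats: G 9, B 3, E 13.
B drops from 4 to 3.

B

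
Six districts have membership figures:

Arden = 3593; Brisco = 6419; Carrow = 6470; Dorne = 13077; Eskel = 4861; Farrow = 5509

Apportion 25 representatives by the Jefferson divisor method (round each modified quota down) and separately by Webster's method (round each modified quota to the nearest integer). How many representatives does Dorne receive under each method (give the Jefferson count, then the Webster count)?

9 and 8

Jefferson: Arden 2, Brisco 4, Carrow 4, Dorne 9, Eskel 3, Farrow 3.
Webster: Arden 2, Brisco 4, Carrow 4, Dorne 8, Eskel 3, Farrow 4.
Dorne gets 9 under Jefferson and 8 under Webster.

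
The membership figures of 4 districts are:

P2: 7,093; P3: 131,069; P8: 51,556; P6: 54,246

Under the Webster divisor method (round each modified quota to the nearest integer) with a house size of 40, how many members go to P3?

22

Standard divisor 243964/40 ≈ 6099.1; standard quotas: P2 1.163, P3 21.490, P8 8.453, P6 8.894.
Rounding to the nearest integer gives 1, 21, 8, 9 = 39 seats, so the divisor must be adjusted.
With modified divisor 6080: modified quotas P2 1.167, P3 21.557, P8 8.480, P6 8.922.
Rounding to the nearest integer: P2 1, P3 22, P8 8, P6 9 (total 40).
P3 receives 22.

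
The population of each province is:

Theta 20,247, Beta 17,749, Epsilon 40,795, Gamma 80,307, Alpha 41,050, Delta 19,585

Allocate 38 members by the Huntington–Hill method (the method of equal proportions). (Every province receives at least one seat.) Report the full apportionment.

Theta 4, Beta 3, Epsilon 7, Gamma 14, Alpha 7, Delta 3

With divisor 5749: modified quotas Theta 3.522, Beta 3.087, Epsilon 7.096, Gamma 13.969, Alpha 7.140, Delta 3.407.
Geometric-mean thresholds: Theta √(3·4)=3.464, Beta √(3·4)=3.464, Epsilon √(7·8)=7.483, Gamma √(13·14)=13.491, Alpha √(7·8)=7.483, Delta √(3·4)=3.464.
Each quota rounded against its threshold gives Theta 4, Beta 3, Epsilon 7, Gamma 14, Alpha 7, Delta 3 (total 38).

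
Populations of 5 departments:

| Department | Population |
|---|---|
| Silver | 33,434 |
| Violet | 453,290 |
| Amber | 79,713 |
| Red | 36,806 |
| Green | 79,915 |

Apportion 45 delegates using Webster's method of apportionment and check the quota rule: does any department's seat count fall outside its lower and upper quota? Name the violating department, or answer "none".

Violet

Standard quotas: Silver 2.202, Violet 29.858, Amber 5.251, Red 2.424, Green 5.264.
Webster allocation: Silver 2, Violet 31, Amber 5, Red 2, Green 5.
Violet has quota 29.858 (lower 29, upper 30) but receives 31 — outside the quota interval.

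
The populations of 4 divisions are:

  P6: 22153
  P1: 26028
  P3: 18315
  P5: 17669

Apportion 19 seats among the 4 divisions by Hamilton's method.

The standard divisor is 84165/19 ≈ 4429.737.
Standard quotas: P6 5.0010, P1 5.8757, P3 4.1346, P5 3.9887.
Lower quotas: P6 5, P1 5, P3 4, P5 3 (sum 17, leaving 2 seats).
Remainders in descending order: P5 0.9887, P1 0.8757, P3 0.1346, P6 0.0010.
Largest remainders: P5, P1 receive the extra seats.

P6: 5; P1: 6; P3: 4; P5: 4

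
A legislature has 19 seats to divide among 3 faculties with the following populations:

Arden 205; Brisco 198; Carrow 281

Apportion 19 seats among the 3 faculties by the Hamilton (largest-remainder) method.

The standard divisor is 684/19 = 36.
Standard quotas: Arden 5.694, Brisco 5.500, Carrow 7.806.
Lower quotas: Arden 5, Brisco 5, Carrow 7 (sum 17, leaving 2 seats).
Remainders in descending order: Carrow 0.806, Arden 0.694, Brisco 0.500.
Largest remainders: Carrow, Arden receive the extra seats.

Arden 6; Brisco 5; Carrow 8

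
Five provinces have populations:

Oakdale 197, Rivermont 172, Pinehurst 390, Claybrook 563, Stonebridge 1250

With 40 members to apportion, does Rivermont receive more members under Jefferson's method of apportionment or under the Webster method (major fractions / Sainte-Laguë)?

Jefferson: Oakdale 3, Rivermont 2, Pinehurst 6, Claybrook 9, Stonebridge 20.
Webster: Oakdale 3, Rivermont 3, Pinehurst 6, Claybrook 9, Stonebridge 19.
Rivermont gets 2 under Jefferson and 3 under Webster.

Webster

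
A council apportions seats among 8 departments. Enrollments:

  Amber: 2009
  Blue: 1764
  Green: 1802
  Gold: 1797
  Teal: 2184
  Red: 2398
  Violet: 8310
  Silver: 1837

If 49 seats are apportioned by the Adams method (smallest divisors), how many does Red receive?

5

Standard divisor 22101/49 ≈ 451.041; standard quotas: Amber 4.454, Blue 3.911, Green 3.995, Gold 3.984, Teal 4.842, Red 5.317, Violet 18.424, Silver 4.073.
Rounding up gives 5, 4, 4, 4, 5, 6, 19, 5 = 52 seats, so the divisor must be adjusted.
With modified divisor 484: modified quotas Amber 4.151, Blue 3.645, Green 3.723, Gold 3.713, Teal 4.512, Red 4.955, Violet 17.169, Silver 3.795.
Rounding up: Amber 5, Blue 4, Green 4, Gold 4, Teal 5, Red 5, Violet 18, Silver 4 (total 49).
Red receives 5.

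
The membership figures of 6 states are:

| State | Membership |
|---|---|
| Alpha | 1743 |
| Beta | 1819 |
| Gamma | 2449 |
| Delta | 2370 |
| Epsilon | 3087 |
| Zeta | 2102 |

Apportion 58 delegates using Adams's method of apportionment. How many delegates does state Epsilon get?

13

Standard divisor 13570/58 ≈ 233.966; standard quotas: Alpha 7.450, Beta 7.775, Gamma 10.467, Delta 10.130, Epsilon 13.194, Zeta 8.984.
Rounding up gives 8, 8, 11, 11, 14, 9 = 61 seats, so the divisor must be adjusted.
With modified divisor 247: modified quotas Alpha 7.057, Beta 7.364, Gamma 9.915, Delta 9.595, Epsilon 12.498, Zeta 8.510.
Rounding up: Alpha 8, Beta 8, Gamma 10, Delta 10, Epsilon 13, Zeta 9 (total 58).
Epsilon receives 13.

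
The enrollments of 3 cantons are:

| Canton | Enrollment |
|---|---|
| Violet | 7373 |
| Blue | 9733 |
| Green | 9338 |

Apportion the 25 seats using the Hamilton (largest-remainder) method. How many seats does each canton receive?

Standard divisor: 26444 ÷ 25 ≈ 1057.76.
Standard quotas: Violet 6.9704, Blue 9.2015, Green 8.8281.
Lower quotas: Violet 6, Blue 9, Green 8 (sum 23, leaving 2 seats).
Remainders in descending order: Violet 0.9704, Green 0.8281, Blue 0.2015.
Largest remainders: Violet, Green receive the extra seats.

Violet 7, Blue 9, Green 9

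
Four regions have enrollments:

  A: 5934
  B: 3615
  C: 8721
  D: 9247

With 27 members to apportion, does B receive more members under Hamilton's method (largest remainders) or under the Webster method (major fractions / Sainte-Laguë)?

Hamilton: A 6, B 3, C 9, D 9.
Webster: A 6, B 4, C 8, D 9.
B gets 3 under Hamilton and 4 under Webster.

Webster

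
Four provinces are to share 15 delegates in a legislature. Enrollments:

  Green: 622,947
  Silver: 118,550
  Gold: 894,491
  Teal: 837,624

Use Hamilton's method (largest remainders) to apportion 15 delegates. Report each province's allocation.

The standard divisor is 2473612/15 ≈ 164907.467.
Standard quotas: Green 3.7776, Silver 0.7189, Gold 5.4242, Teal 5.0794.
Lower quotas: Green 3, Silver 0, Gold 5, Teal 5 (sum 13, leaving 2 seats).
Remainders in descending order: Green 0.7776, Silver 0.7189, Gold 0.4242, Teal 0.0794.
The surplus seats go to Green, Silver.

Green 4, Silver 1, Gold 5, Teal 5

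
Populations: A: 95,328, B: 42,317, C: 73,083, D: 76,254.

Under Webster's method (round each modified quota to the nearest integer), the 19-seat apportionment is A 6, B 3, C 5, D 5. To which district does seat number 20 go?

A

Priority for the next seat is population ÷ (current seats + 0.5).
Priorities: A 14665.846, B 12090.571, C 13287.818, D 13864.364.
Highest priority: A.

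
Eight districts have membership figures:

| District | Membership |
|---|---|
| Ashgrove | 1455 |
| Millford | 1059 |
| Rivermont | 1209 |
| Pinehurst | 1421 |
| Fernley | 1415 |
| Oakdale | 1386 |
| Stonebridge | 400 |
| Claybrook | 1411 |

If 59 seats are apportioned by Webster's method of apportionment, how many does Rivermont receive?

Standard divisor 9756/59 ≈ 165.356; standard quotas: Ashgrove 8.799, Millford 6.404, Rivermont 7.312, Pinehurst 8.594, Fernley 8.557, Oakdale 8.382, Stonebridge 2.419, Claybrook 8.533.
Rounding to the nearest integer gives Ashgrove 9, Millford 6, Rivermont 7, Pinehurst 9, Fernley 9, Oakdale 8, Stonebridge 2, Claybrook 9 — total 59, matching the house size, so no adjustment is needed.
Rivermont receives 7.

7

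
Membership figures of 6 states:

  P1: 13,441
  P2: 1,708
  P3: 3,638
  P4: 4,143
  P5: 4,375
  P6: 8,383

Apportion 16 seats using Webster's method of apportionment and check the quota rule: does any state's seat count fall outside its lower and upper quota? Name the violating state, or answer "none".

Standard quotas: P1 6.026, P2 0.766, P3 1.631, P4 1.857, P5 1.961, P6 3.758.
Webster allocation: P1 6, P2 1, P3 2, P4 2, P5 2, P6 3.
Every allocation lies between the lower and upper quota.

none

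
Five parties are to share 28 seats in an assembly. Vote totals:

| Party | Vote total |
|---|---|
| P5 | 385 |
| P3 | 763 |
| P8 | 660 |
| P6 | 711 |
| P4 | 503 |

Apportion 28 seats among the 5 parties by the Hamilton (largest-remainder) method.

Standard divisor: 3022 ÷ 28 ≈ 107.929.
Standard quotas: P5 3.567, P3 7.069, P8 6.115, P6 6.588, P4 4.660.
Lower quotas: P5 3, P3 7, P8 6, P6 6, P4 4 (sum 26, leaving 2 seats).
Remainders in descending order: P4 0.660, P6 0.588, P5 0.567, P8 0.115, P3 0.069.
The surplus seats go to P4, P6.

P5=3; P3=7; P8=6; P6=7; P4=5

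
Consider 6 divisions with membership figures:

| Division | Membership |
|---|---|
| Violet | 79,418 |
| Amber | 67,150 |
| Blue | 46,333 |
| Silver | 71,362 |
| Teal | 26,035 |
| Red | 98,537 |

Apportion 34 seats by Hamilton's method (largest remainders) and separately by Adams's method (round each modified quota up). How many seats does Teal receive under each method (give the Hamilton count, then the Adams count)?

2 and 3

Hamilton: Violet 7, Amber 6, Blue 4, Silver 6, Teal 2, Red 9.
Adams: Violet 7, Amber 6, Blue 4, Silver 6, Teal 3, Red 8.
Teal gets 2 under Hamilton and 3 under Adams.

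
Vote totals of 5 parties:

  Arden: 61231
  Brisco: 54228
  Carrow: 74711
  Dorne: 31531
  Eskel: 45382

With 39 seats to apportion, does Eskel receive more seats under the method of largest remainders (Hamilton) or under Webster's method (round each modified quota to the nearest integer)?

Hamilton: Arden 9, Brisco 8, Carrow 11, Dorne 4, Eskel 7.
Webster: Arden 9, Brisco 8, Carrow 11, Dorne 5, Eskel 6.
Eskel gets 7 under Hamilton and 6 under Webster.

Hamilton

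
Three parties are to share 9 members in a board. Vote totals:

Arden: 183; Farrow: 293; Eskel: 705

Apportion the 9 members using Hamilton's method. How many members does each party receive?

Total 1181; standard divisor 1181/9 ≈ 131.222.
Standard quotas: Arden 1.395, Farrow 2.233, Eskel 5.373.
Lower quotas: Arden 1, Farrow 2, Eskel 5 (sum 8, leaving 1 seat).
Remainders in descending order: Arden 0.395, Eskel 0.373, Farrow 0.233.
Largest remainder: Arden receives the extra seat.

Arden=2, Farrow=2, Eskel=5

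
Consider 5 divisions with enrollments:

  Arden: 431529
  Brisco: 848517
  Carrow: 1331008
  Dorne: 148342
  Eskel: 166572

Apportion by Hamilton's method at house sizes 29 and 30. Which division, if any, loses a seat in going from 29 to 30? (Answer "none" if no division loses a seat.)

At 29 seats: Arden 4, Brisco 8, Carrow 13, Dorne 2, Eskel 2.
At 30 seats: Arden 4, Brisco 9, Carrow 14, Dorne 1, Eskel 2.
Dorne drops from 2 to 1.

Dorne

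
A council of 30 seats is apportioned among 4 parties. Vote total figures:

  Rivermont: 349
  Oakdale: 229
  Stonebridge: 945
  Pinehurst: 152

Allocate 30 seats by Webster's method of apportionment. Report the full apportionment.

Rivermont 6; Oakdale 4; Stonebridge 17; Pinehurst 3

Standard divisor 1675/30 ≈ 55.833; standard quotas: Rivermont 6.251, Oakdale 4.101, Stonebridge 16.925, Pinehurst 2.722.
Rounding to the nearest integer gives Rivermont 6, Oakdale 4, Stonebridge 17, Pinehurst 3 — total 30, matching the house size, so no adjustment is needed.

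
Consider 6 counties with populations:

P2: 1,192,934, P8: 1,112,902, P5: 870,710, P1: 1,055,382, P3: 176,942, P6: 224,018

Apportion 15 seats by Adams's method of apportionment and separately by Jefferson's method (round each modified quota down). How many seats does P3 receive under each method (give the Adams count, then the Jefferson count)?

1 and 0

Adams: P2 4, P8 3, P5 3, P1 3, P3 1, P6 1.
Jefferson: P2 4, P8 4, P5 3, P1 4, P3 0, P6 0.
P3 gets 1 under Adams and 0 under Jefferson.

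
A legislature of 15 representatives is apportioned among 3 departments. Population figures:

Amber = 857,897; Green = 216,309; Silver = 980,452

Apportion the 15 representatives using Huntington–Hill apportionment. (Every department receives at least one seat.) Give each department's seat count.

Amber 6; Green 2; Silver 7

With divisor 141832: modified quotas Amber 6.049, Green 1.525, Silver 6.913.
Geometric-mean thresholds: Amber √(6·7)=6.481, Green √(1·2)=1.414, Silver √(6·7)=6.481.
Each quota rounded against its threshold gives Amber 6, Green 2, Silver 7 (total 15).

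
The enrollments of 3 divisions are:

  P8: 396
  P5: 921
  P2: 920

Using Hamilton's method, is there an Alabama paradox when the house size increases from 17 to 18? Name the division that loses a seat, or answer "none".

At 17 seats: P8 3, P5 7, P2 7.
At 18 seats: P8 3, P5 8, P2 7.
No division's allocation decreased.

none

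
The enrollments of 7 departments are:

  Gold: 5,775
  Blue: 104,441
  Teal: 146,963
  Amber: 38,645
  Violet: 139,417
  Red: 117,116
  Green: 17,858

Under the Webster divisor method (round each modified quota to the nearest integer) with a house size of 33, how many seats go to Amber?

Standard divisor 570215/33 ≈ 17279.242; standard quotas: Gold 0.334, Blue 6.044, Teal 8.505, Amber 2.236, Violet 8.068, Red 6.778, Green 1.033.
Rounding to the nearest integer gives Gold 0, Blue 6, Teal 9, Amber 2, Violet 8, Red 7, Green 1 — total 33, matching the house size, so no adjustment is needed.
Amber receives 2.

2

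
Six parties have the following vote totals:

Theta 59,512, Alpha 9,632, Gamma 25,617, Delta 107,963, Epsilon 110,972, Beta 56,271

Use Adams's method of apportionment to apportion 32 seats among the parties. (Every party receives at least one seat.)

Standard divisor 369967/32 ≈ 11561.469; standard quotas: Theta 5.147, Alpha 0.833, Gamma 2.216, Delta 9.338, Epsilon 9.598, Beta 4.867.
Rounding up gives 6, 1, 3, 10, 10, 5 = 35 seats, so the divisor must be adjusted.
With modified divisor 12600: modified quotas Theta 4.723, Alpha 0.764, Gamma 2.033, Delta 8.568, Epsilon 8.807, Beta 4.466.
Rounding up: Theta 5, Alpha 1, Gamma 3, Delta 9, Epsilon 9, Beta 5 (total 32).

Theta=5, Alpha=1, Gamma=3, Delta=9, Epsilon=9, Beta=5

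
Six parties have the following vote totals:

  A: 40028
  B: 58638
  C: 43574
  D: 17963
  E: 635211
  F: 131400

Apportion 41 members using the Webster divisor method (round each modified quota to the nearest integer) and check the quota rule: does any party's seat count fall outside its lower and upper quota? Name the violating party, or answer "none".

E

Standard quotas: A 1.771, B 2.594, C 1.928, D 0.795, E 28.100, F 5.813.
Webster allocation: A 2, B 3, C 2, D 1, E 27, F 6.
E has quota 28.100 (lower 28, upper 29) but receives 27 — outside the quota interval.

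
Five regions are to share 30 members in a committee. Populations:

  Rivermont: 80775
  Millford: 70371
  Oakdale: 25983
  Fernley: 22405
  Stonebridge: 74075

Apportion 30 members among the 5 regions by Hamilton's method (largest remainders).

The standard divisor is 273609/30 ≈ 9120.3.
Standard quotas: Rivermont 8.8566, Millford 7.7159, Oakdale 2.8489, Fernley 2.4566, Stonebridge 8.1220.
Lower quotas: Rivermont 8, Millford 7, Oakdale 2, Fernley 2, Stonebridge 8 (sum 27, leaving 3 seats).
Remainders in descending order: Rivermont 0.8566, Oakdale 0.8489, Millford 0.7159, Fernley 0.4566, Stonebridge 0.1220.
The surplus seats go to Rivermont, Oakdale, Millford.

Rivermont 9, Millford 8, Oakdale 3, Fernley 2, Stonebridge 8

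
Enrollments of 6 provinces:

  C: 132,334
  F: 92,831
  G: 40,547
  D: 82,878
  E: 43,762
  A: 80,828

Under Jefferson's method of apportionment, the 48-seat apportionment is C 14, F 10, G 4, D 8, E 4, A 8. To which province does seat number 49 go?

D

Priority for the next seat is population ÷ (current seats + 1).
Priorities: C 8822.267, F 8439.182, G 8109.400, D 9208.667, E 8752.400, A 8980.889.
Highest priority: D.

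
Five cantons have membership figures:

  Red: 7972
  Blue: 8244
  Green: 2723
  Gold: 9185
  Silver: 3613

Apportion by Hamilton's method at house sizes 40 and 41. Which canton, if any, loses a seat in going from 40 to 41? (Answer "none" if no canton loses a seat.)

At 40 seats: Red 10, Blue 10, Green 3, Gold 12, Silver 5.
At 41 seats: Red 10, Blue 11, Green 3, Gold 12, Silver 5.
No canton's allocation decreased.

none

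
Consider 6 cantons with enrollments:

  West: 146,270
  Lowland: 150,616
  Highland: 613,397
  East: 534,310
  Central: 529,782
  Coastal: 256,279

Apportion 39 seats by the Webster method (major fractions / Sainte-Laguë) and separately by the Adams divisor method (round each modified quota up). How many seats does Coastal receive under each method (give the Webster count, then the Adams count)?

Webster: West 3, Lowland 3, Highland 11, East 9, Central 9, Coastal 4.
Adams: West 3, Lowland 3, Highland 10, East 9, Central 9, Coastal 5.
Coastal gets 4 under Webster and 5 under Adams.

4 and 5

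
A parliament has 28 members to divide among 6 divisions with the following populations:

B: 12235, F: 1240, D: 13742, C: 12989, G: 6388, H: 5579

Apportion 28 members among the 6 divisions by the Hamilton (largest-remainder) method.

Total 52173; standard divisor 52173/28 ≈ 1863.321.
Standard quotas: B 6.5662, F 0.6655, D 7.3750, C 6.9709, G 3.4283, H 2.9941.
Lower quotas: B 6, F 0, D 7, C 6, G 3, H 2 (sum 24, leaving 4 seats).
Remainders in descending order: H 0.9941, C 0.9709, F 0.6655, B 0.5662, G 0.4283, D 0.3750.
Largest remainders: H, C, F, B receive the extra seats.

B=7, F=1, D=7, C=7, G=3, H=3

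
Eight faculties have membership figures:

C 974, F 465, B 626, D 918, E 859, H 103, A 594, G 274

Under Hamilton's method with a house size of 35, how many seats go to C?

7

Total 4813; standard divisor 4813/35 ≈ 137.514.
Standard quotas: C 7.083, F 3.381, B 4.552, D 6.676, E 6.247, H 0.749, A 4.320, G 1.993.
Lower quotas: C 7, F 3, B 4, D 6, E 6, H 0, A 4, G 1 (sum 31, leaving 4 seats).
Remainders in descending order: G 0.993, H 0.749, D 0.676, B 0.552, F 0.381, A 0.320, E 0.247, C 0.083.
The surplus seats go to G, H, D, B.
C receives 7.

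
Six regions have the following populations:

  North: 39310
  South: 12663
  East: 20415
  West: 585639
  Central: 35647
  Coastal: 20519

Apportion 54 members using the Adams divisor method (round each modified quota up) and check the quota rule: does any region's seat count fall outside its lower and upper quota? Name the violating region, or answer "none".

Standard quotas: North 2.972, South 0.957, East 1.544, West 44.280, Central 2.695, Coastal 1.551.
Adams allocation: North 3, South 1, East 2, West 43, Central 3, Coastal 2.
West has quota 44.280 (lower 44, upper 45) but receives 43 — outside the quota interval.

West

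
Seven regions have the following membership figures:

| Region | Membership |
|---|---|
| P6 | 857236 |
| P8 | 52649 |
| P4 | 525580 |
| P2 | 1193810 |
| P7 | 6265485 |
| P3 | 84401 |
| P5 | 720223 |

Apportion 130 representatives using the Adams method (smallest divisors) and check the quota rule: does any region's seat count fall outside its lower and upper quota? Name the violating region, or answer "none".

Standard quotas: P6 11.489, P8 0.706, P4 7.044, P2 16.001, P7 83.976, P3 1.131, P5 9.653.
Adams allocation: P6 12, P8 1, P4 7, P2 16, P7 82, P3 2, P5 10.
P7 has quota 83.976 (lower 83, upper 84) but receives 82 — outside the quota interval.

P7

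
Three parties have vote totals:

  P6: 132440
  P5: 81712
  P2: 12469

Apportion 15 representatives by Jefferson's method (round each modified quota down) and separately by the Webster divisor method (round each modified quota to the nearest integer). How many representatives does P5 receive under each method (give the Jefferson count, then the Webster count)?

6 and 5

Jefferson: P6 9, P5 6, P2 0.
Webster: P6 9, P5 5, P2 1.
P5 gets 6 under Jefferson and 5 under Webster.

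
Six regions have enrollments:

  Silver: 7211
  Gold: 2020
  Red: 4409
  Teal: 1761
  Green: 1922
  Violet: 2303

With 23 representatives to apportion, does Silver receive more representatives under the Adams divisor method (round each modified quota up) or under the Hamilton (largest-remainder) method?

Hamilton

Adams: Silver 8, Gold 3, Red 5, Teal 2, Green 2, Violet 3.
Hamilton: Silver 9, Gold 2, Red 5, Teal 2, Green 2, Violet 3.
Silver gets 8 under Adams and 9 under Hamilton.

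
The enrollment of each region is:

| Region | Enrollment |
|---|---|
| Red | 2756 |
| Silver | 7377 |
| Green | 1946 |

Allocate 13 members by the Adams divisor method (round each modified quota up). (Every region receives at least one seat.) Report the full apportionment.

Red=3; Silver=8; Green=2

Standard divisor 12079/13 ≈ 929.154; standard quotas: Red 2.966, Silver 7.939, Green 2.094.
Rounding up gives 3, 8, 3 = 14 seats, so the divisor must be adjusted.
With modified divisor 1000: modified quotas Red 2.756, Silver 7.377, Green 1.946.
Rounding up: Red 3, Silver 8, Green 2 (total 13).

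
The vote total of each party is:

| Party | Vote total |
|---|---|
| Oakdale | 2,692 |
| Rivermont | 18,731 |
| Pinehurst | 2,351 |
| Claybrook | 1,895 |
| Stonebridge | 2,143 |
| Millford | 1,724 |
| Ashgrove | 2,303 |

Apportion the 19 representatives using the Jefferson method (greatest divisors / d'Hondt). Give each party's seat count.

Standard divisor 31839/19 ≈ 1675.737; standard quotas: Oakdale 1.606, Rivermont 11.178, Pinehurst 1.403, Claybrook 1.131, Stonebridge 1.279, Millford 1.029, Ashgrove 1.374.
Rounding down gives 1, 11, 1, 1, 1, 1, 1 = 17 seats, so the divisor must be adjusted.
With modified divisor 1400: modified quotas Oakdale 1.923, Rivermont 13.379, Pinehurst 1.679, Claybrook 1.354, Stonebridge 1.531, Millford 1.231, Ashgrove 1.645.
Rounding down: Oakdale 1, Rivermont 13, Pinehurst 1, Claybrook 1, Stonebridge 1, Millford 1, Ashgrove 1 (total 19).

Oakdale 1, Rivermont 13, Pinehurst 1, Claybrook 1, Stonebridge 1, Millford 1, Ashgrove 1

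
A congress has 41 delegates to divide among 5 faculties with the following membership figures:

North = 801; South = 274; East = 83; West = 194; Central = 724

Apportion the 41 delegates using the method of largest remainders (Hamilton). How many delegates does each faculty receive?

Total 2076; standard divisor 2076/41 ≈ 50.634.
Standard quotas: North 15.819, South 5.411, East 1.639, West 3.831, Central 14.299.
Lower quotas: North 15, South 5, East 1, West 3, Central 14 (sum 38, leaving 3 seats).
Remainders in descending order: West 0.831, North 0.819, East 0.639, South 0.411, Central 0.299.
The surplus seats go to West, North, East.

North: 16; South: 5; East: 2; West: 4; Central: 14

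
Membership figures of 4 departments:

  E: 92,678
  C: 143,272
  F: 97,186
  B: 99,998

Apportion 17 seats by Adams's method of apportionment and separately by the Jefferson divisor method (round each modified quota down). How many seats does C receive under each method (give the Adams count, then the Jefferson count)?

Adams: E 4, C 5, F 4, B 4.
Jefferson: E 3, C 6, F 4, B 4.
C gets 5 under Adams and 6 under Jefferson.

5 and 6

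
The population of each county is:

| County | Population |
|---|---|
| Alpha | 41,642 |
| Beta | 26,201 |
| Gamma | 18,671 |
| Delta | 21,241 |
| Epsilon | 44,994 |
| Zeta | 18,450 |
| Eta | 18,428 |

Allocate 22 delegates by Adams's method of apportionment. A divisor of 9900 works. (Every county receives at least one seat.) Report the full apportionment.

With modified divisor 9900: modified quotas Alpha 4.206, Beta 2.647, Gamma 1.886, Delta 2.146, Epsilon 4.545, Zeta 1.864, Eta 1.861.
Rounding up: Alpha 5, Beta 3, Gamma 2, Delta 3, Epsilon 5, Zeta 2, Eta 2 (total 22).

Alpha: 5, Beta: 3, Gamma: 2, Delta: 3, Epsilon: 5, Zeta: 2, Eta: 2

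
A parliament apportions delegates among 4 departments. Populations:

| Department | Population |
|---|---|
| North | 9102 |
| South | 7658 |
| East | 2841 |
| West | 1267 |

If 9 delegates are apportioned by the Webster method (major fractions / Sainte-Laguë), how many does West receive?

Standard divisor 20868/9 ≈ 2318.667; standard quotas: North 3.926, South 3.303, East 1.225, West 0.546.
Rounding to the nearest integer gives North 4, South 3, East 1, West 1 — total 9, matching the house size, so no adjustment is needed.
West receives 1.

1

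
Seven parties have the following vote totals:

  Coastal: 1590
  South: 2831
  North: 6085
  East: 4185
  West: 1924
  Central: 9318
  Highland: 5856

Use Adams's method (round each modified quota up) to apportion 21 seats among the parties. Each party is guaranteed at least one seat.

Coastal=1; South=2; North=4; East=3; West=2; Central=5; Highland=4

Standard divisor 31789/21 ≈ 1513.762; standard quotas: Coastal 1.050, South 1.870, North 4.020, East 2.765, West 1.271, Central 6.156, Highland 3.869.
Rounding up gives 2, 2, 5, 3, 2, 7, 4 = 25 seats, so the divisor must be adjusted.
With modified divisor 1881.72: modified quotas Coastal 0.845, South 1.504, North 3.234, East 2.224, West 1.022, Central 4.952, Highland 3.112.
Rounding up: Coastal 1, South 2, North 4, East 3, West 2, Central 5, Highland 4 (total 21).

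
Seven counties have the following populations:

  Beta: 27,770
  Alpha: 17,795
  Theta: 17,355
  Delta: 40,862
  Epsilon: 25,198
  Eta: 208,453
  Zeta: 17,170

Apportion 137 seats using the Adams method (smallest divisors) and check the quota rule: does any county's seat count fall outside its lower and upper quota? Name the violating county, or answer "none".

Eta

Standard quotas: Beta 10.729, Alpha 6.875, Theta 6.705, Delta 15.787, Epsilon 9.735, Eta 80.535, Zeta 6.634.
Adams allocation: Beta 11, Alpha 7, Theta 7, Delta 16, Epsilon 10, Eta 79, Zeta 7.
Eta has quota 80.535 (lower 80, upper 81) but receives 79 — outside the quota interval.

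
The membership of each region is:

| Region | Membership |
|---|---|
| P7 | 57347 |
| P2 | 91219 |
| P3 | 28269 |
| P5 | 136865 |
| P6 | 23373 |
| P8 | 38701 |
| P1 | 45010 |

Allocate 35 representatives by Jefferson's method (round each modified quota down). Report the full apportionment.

Standard divisor 420784/35 ≈ 12022.4; standard quotas: P7 4.770, P2 7.587, P3 2.351, P5 11.384, P6 1.944, P8 3.219, P1 3.744.
Rounding down gives 4, 7, 2, 11, 1, 3, 3 = 31 seats, so the divisor must be adjusted.
With modified divisor 11330: modified quotas P7 5.062, P2 8.051, P3 2.495, P5 12.080, P6 2.063, P8 3.416, P1 3.973.
Rounding down: P7 5, P2 8, P3 2, P5 12, P6 2, P8 3, P1 3 (total 35).

P7 5, P2 8, P3 2, P5 12, P6 2, P8 3, P1 3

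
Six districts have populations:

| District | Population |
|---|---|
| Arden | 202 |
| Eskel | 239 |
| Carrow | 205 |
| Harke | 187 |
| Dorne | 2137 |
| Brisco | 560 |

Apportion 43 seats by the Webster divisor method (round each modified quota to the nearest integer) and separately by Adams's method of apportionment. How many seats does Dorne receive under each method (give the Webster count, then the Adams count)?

26 and 24

Webster: Arden 2, Eskel 3, Carrow 3, Harke 2, Dorne 26, Brisco 7.
Adams: Arden 3, Eskel 3, Carrow 3, Harke 3, Dorne 24, Brisco 7.
Dorne gets 26 under Webster and 24 under Adams.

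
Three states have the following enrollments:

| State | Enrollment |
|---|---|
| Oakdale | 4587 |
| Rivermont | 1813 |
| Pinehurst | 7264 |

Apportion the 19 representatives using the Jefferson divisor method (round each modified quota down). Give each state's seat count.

Oakdale 6, Rivermont 2, Pinehurst 11

Standard divisor 13664/19 ≈ 719.158; standard quotas: Oakdale 6.378, Rivermont 2.521, Pinehurst 10.101.
Rounding down gives 6, 2, 10 = 18 seats, so the divisor must be adjusted.
With modified divisor 658: modified quotas Oakdale 6.971, Rivermont 2.755, Pinehurst 11.040.
Rounding down: Oakdale 6, Rivermont 2, Pinehurst 11 (total 19).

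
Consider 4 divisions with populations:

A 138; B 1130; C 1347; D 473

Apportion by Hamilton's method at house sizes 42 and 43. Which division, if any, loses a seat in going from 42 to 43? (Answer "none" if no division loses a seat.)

D

At 42 seats: A 2, B 15, C 18, D 7.
At 43 seats: A 2, B 16, C 19, D 6.
D drops from 7 to 6.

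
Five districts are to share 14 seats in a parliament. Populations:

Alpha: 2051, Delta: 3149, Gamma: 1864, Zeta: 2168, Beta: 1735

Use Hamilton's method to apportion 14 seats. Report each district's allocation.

The standard divisor is 10967/14 ≈ 783.357.
Standard quotas: Alpha 2.618, Delta 4.020, Gamma 2.380, Zeta 2.768, Beta 2.215.
Lower quotas: Alpha 2, Delta 4, Gamma 2, Zeta 2, Beta 2 (sum 12, leaving 2 seats).
Remainders in descending order: Zeta 0.768, Alpha 0.618, Gamma 0.380, Beta 0.215, Delta 0.020.
Largest remainders: Zeta, Alpha receive the extra seats.

Alpha: 3, Delta: 4, Gamma: 2, Zeta: 3, Beta: 2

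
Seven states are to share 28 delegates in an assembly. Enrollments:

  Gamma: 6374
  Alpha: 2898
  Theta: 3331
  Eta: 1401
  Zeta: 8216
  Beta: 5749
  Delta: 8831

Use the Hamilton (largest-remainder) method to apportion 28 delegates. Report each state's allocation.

Total 36800; standard divisor 36800/28 ≈ 1314.286.
Standard quotas: Gamma 4.8498, Alpha 2.2050, Theta 2.5345, Eta 1.0660, Zeta 6.2513, Beta 4.3742, Delta 6.7192.
Lower quotas: Gamma 4, Alpha 2, Theta 2, Eta 1, Zeta 6, Beta 4, Delta 6 (sum 25, leaving 3 seats).
Remainders in descending order: Gamma 0.8498, Delta 0.7192, Theta 0.5345, Beta 0.3742, Zeta 0.2513, Alpha 0.2050, Eta 0.0660.
The surplus seats go to Gamma, Delta, Theta.

Gamma 5; Alpha 2; Theta 3; Eta 1; Zeta 6; Beta 4; Delta 7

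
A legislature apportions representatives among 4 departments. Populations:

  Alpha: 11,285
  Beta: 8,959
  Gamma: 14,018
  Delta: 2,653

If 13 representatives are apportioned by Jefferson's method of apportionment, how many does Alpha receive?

Standard divisor 36915/13 ≈ 2839.615; standard quotas: Alpha 3.974, Beta 3.155, Gamma 4.937, Delta 0.934.
Rounding down gives 3, 3, 4, 0 = 10 seats, so the divisor must be adjusted.
With modified divisor 2500: modified quotas Alpha 4.514, Beta 3.584, Gamma 5.607, Delta 1.061.
Rounding down: Alpha 4, Beta 3, Gamma 5, Delta 1 (total 13).
Alpha receives 4.

4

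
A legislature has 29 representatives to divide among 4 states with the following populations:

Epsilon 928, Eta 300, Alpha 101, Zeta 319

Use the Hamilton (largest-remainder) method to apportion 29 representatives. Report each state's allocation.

Standard divisor: 1648 ÷ 29 ≈ 56.828.
Standard quotas: Epsilon 16.330, Eta 5.279, Alpha 1.777, Zeta 5.613.
Lower quotas: Epsilon 16, Eta 5, Alpha 1, Zeta 5 (sum 27, leaving 2 seats).
Remainders in descending order: Alpha 0.777, Zeta 0.613, Epsilon 0.330, Eta 0.279.
The surplus seats go to Alpha, Zeta.

Epsilon: 16; Eta: 5; Alpha: 2; Zeta: 6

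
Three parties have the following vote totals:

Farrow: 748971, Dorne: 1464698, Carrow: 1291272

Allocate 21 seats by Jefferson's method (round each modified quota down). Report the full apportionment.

Farrow=4, Dorne=9, Carrow=8

Standard divisor 3504941/21 ≈ 166901.952; standard quotas: Farrow 4.487, Dorne 8.776, Carrow 7.737.
Rounding down gives 4, 8, 7 = 19 seats, so the divisor must be adjusted.
With modified divisor 155600: modified quotas Farrow 4.813, Dorne 9.413, Carrow 8.299.
Rounding down: Farrow 4, Dorne 9, Carrow 8 (total 21).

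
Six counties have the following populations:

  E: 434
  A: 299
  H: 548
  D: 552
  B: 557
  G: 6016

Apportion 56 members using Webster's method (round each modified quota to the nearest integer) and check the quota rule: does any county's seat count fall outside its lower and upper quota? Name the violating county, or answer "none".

Standard quotas: E 2.891, A 1.992, H 3.651, D 3.677, B 3.711, G 40.078.
Webster allocation: E 3, A 2, H 4, D 4, B 4, G 39.
G has quota 40.078 (lower 40, upper 41) but receives 39 — outside the quota interval.

G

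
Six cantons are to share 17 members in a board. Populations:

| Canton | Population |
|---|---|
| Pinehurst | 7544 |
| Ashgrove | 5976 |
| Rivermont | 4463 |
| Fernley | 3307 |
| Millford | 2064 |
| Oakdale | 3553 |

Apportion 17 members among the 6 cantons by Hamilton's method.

Pinehurst 5, Ashgrove 4, Rivermont 3, Fernley 2, Millford 1, Oakdale 2

Standard divisor: 26907 ÷ 17 ≈ 1582.765.
Standard quotas: Pinehurst 4.7663, Ashgrove 3.7757, Rivermont 2.8197, Fernley 2.0894, Millford 1.3040, Oakdale 2.2448.
Lower quotas: Pinehurst 4, Ashgrove 3, Rivermont 2, Fernley 2, Millford 1, Oakdale 2 (sum 14, leaving 3 seats).
Remainders in descending order: Rivermont 0.8197, Ashgrove 0.7757, Pinehurst 0.7663, Millford 0.3040, Oakdale 0.2448, Fernley 0.0894.
Largest remainders: Rivermont, Ashgrove, Pinehurst receive the extra seats.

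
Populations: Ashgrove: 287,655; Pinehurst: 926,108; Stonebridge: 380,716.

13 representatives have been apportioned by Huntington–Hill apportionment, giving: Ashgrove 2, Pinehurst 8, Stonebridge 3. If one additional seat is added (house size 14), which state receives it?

Ashgrove

Priority for the next seat is population ÷ (√(s·(s+1))).
Priorities: Ashgrove 117434.662, Pinehurst 109142.874, Stonebridge 109903.243.
Highest priority: Ashgrove.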